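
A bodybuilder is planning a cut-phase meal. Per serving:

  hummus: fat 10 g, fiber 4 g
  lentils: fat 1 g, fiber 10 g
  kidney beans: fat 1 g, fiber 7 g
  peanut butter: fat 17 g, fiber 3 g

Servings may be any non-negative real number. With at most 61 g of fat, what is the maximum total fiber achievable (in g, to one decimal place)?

Fiber per g fat: lentils 10, kidney beans 7, hummus 0.4, peanut butter 0.1765.
With no serving limits, spend the whole fat allowance on lentils: 61 g / 1 g × 10 g = 610.0 g.

610.0 g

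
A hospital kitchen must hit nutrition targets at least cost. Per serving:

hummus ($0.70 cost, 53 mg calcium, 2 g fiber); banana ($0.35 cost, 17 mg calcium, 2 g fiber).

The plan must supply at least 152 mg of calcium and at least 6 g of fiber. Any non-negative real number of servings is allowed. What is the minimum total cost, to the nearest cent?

For a min-cost LP with two ≥-constraints, a basic feasible solution has at most two positive variables.
hummus only: max(152/53, 6/2) = 3 servings → $2.10.
banana only: max(152/17, 6/2) = 8.941 servings → $3.13.
hummus + banana with both tight: 2.806 servings and 0.1944 servings → $2.03.
The minimum over all feasible corners is $2.03.

$2.03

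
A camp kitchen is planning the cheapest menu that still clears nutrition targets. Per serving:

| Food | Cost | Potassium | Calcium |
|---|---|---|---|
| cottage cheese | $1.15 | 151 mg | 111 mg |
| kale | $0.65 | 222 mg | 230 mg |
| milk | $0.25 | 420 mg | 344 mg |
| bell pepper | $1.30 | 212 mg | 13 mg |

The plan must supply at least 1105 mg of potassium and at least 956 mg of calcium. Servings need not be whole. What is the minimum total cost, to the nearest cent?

A basic optimal solution has at most two foods positive. Try each food alone and each pair with both targets met exactly.
cottage cheese only: max(1105/151, 956/111) = 8.613 servings → $9.90.
kale only: max(1105/222, 956/230) = 4.977 servings → $3.24.
milk only: max(1105/420, 956/344) = 2.779 servings → $0.69.
bell pepper only: max(1105/212, 956/13) = 73.54 servings → $95.60.
cottage cheese + kale with both tight: 4.155 servings and 2.151 servings → $6.18.
cottage cheese + milk: the both-tight solution has a negative serving — not a feasible corner.
cottage cheese + bell pepper: intersection lies outside the first quadrant.
kale + milk with both tight: 1.058 servings and 2.072 servings → $1.21.
kale + bell pepper with both tight: 4.105 servings and 0.9138 servings → $3.86.
milk + bell pepper with both targets exact would need a negative amount; discard.
Cheapest feasible corner: $0.69.

$0.69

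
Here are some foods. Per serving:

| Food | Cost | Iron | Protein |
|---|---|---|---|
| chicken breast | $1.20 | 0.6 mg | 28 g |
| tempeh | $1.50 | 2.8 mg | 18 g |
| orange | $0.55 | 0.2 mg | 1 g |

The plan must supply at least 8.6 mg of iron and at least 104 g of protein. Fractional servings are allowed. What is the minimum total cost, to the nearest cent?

This is a tiny linear program; its minimum lies at a vertex of the feasible set. List the vertices and price them.
chicken breast only: max(8.6/0.6, 104/28) = 14.33 servings → $17.20.
tempeh only: max(8.6/2.8, 104/18) = 5.778 servings → $8.67.
orange only: max(8.6/0.2, 104/1) = 104 servings → $57.20.
chicken breast + tempeh with both tight: 2.018 servings and 2.639 servings → $6.38.
chicken breast + orange with both tight: 2.44 servings and 35.68 servings → $22.55.
tempeh + orange: intersection lies outside the first quadrant.
Cheapest feasible corner: $6.38.

$6.38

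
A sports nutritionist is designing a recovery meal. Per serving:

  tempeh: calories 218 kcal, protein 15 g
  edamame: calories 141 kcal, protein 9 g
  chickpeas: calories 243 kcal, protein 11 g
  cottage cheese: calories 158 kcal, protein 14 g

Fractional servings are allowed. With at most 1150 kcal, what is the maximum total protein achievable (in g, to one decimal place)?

101.9 g

Protein per kcal: cottage cheese 0.08861, tempeh 0.06881, edamame 0.06383, chickpeas 0.04527.
With no serving limits, spend the whole calories allowance on cottage cheese: 1150 kcal / 158 kcal × 14 g = 101.9 g.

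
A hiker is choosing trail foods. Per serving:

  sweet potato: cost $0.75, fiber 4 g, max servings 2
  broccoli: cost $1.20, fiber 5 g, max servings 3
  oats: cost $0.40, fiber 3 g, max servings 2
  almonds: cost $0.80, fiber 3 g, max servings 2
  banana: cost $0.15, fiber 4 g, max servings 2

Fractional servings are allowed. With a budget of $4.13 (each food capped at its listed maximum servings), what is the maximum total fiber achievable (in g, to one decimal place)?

Fiber per dollar: banana 26.67, oats 7.5, sweet potato 5.333, broccoli 4.167, almonds 3.75.
Take 2 servings of banana: spends $0.30, +8.0 g fiber (running total 8.0 g).
Take 2 servings of oats: spends $0.80, +6.0 g fiber (running total 14.0 g).
Take 2 servings of sweet potato: spends $1.50, +8.0 g fiber (running total 22.0 g).
Take 1.275 servings of broccoli: spends $1.53, +6.4 g fiber (running total 28.4 g).
Greedy by best ratio exhausts the cost allowance optimally: 28.4 g.

28.4 g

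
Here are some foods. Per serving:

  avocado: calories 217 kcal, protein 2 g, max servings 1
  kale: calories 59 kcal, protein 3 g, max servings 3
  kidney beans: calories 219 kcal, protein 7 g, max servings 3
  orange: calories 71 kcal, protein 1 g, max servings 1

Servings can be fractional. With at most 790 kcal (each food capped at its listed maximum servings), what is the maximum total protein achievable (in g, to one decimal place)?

Protein per kcal: kale 0.05085, kidney beans 0.03196, orange 0.01408, avocado 0.009217.
Take 3 servings of kale: uses 177 kcal, +9.0 g protein (running total 9.0 g).
Take 2.799 servings of kidney beans: uses 613 kcal, +19.6 g protein (running total 28.6 g).
Filling greedily by protein-per-kcal is optimal for one linear limit, giving 28.6 g.

28.6 g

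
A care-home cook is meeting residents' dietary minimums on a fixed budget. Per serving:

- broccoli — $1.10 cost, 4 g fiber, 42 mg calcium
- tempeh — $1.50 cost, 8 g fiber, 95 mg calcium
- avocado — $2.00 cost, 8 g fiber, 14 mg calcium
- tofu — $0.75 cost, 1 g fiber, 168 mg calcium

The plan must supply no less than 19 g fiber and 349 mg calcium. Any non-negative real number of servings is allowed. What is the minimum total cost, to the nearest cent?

Two binding constraints pin down two serving amounts, so the optimal mix uses at most two foods. The candidates are each food alone (scaled to the tighter of fiber/calcium) and each pair with both constraints tight.
broccoli only: max(19/4, 349/42) = 8.31 servings → $9.14.
tempeh only: max(19/8, 349/95) = 3.674 servings → $5.51.
avocado only: max(19/8, 349/14) = 24.93 servings → $49.86.
tofu only: max(19/1, 349/168) = 19 servings → $14.25.
broccoli + tempeh: the both-tight solution has a negative serving — not a feasible corner.
broccoli + avocado: intersection lies outside the first quadrant.
broccoli + tofu with both tight: 4.513 servings and 0.9492 servings → $5.68.
tempeh + avocado with both targets exact would need a negative amount; discard.
tempeh + tofu with both tight: 2.276 servings and 0.7902 servings → $4.01.
avocado + tofu with both tight: 2.138 servings and 1.899 servings → $5.70.
So the least-cost plan costs $4.01.

$4.01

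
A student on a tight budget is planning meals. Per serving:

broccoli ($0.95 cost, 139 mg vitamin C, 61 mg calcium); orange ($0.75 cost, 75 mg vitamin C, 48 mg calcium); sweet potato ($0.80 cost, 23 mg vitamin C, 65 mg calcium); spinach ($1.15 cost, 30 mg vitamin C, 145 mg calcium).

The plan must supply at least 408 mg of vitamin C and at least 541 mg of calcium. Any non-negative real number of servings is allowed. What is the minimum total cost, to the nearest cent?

$5.38

Compare the cost at each extreme point of the feasible region.
broccoli only: max(408/139, 541/61) = 8.869 servings → $8.43.
orange only: max(408/75, 541/48) = 11.27 servings → $8.45.
sweet potato only: max(408/23, 541/65) = 17.74 servings → $14.19.
spinach only: max(408/30, 541/145) = 13.6 servings → $15.64.
broccoli + orange: intersection lies outside the first quadrant.
broccoli + sweet potato with both tight: 1.844 servings and 6.592 servings → $7.03.
broccoli + spinach with both tight: 2.343 servings and 2.745 servings → $5.38.
orange + sweet potato with both tight: 3.733 servings and 5.566 servings → $7.25.
orange + spinach with both tight: 4.55 servings and 2.225 servings → $5.97.
sweet potato + spinach: intersection lies outside the first quadrant.
So the least-cost plan costs $5.38.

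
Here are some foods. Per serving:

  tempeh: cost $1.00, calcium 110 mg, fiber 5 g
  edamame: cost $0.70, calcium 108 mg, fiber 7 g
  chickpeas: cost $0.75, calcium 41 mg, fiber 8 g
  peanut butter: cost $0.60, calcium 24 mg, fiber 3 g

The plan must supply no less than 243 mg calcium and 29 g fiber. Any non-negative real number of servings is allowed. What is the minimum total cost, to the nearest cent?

$2.78

tempeh only: max(243/110, 29/5) = 5.8 servings → $5.80.
edamame only: max(243/108, 29/7) = 4.143 servings → $2.90.
chickpeas only: max(243/41, 29/8) = 5.927 servings → $4.45.
peanut butter only: max(243/24, 29/3) = 10.12 servings → $6.08.
tempeh + edamame: intersection lies outside the first quadrant.
tempeh + chickpeas with both tight: 1.119 servings and 2.926 servings → $3.31.
tempeh + peanut butter with both tight: 0.1571 servings and 9.405 servings → $5.80.
edamame + chickpeas with both tight: 1.308 servings and 2.48 servings → $2.78.
edamame + peanut butter with both tight: 0.2115 servings and 9.173 servings → $5.65.
chickpeas + peanut butter with both targets exact would need a negative amount; discard.
So the least-cost plan costs $2.78.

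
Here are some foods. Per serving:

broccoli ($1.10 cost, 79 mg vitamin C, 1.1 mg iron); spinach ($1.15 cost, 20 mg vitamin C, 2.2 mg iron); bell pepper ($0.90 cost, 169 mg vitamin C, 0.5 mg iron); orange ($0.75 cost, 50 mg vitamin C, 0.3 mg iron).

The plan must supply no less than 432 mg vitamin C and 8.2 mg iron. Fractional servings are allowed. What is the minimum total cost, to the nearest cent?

$5.67

With two linear requirements the optimum uses one or two foods; enumerate the corners.
broccoli only: max(432/79, 8.2/1.1) = 7.455 servings → $8.20.
spinach only: max(432/20, 8.2/2.2) = 21.6 servings → $24.84.
bell pepper only: max(432/169, 8.2/0.5) = 16.4 servings → $14.76.
orange only: max(432/50, 8.2/0.3) = 27.33 servings → $20.50.
broccoli + spinach with both tight: 5.181 servings and 1.137 servings → $7.01.
broccoli + bell pepper: intersection lies outside the first quadrant.
broccoli + orange: intersection lies outside the first quadrant.
spinach + bell pepper with both tight: 3.233 servings and 2.174 servings → $5.67.
spinach + orange with both tight: 2.696 servings and 7.562 servings → $8.77.
bell pepper + orange with both targets exact would need a negative amount; discard.
The minimum over all feasible corners is $5.67.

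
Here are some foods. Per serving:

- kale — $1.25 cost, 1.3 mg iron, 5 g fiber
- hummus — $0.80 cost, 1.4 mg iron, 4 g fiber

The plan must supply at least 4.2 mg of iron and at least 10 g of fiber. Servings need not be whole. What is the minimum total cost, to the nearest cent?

For a min-cost LP with two ≥-constraints, a basic feasible solution has at most two positive variables.
kale only: max(4.2/1.3, 10/5) = 3.231 servings → $4.04.
hummus only: max(4.2/1.4, 10/4) = 3 servings → $2.40.
kale + hummus: the both-tight solution has a negative serving — not a feasible corner.
Cheapest feasible corner: $2.40.

$2.40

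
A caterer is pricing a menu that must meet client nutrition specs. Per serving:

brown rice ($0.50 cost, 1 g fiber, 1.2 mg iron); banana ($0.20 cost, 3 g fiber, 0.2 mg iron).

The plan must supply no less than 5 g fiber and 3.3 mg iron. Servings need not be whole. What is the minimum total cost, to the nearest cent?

Two binding constraints pin down two serving amounts, so the optimal mix uses at most two foods. The candidates are each food alone (scaled to the tighter of fiber/iron) and each pair with both constraints tight.
brown rice only: max(5/1, 3.3/1.2) = 5 servings → $2.50.
banana only: max(5/3, 3.3/0.2) = 16.5 servings → $3.30.
brown rice + banana with both tight: 2.618 servings and 0.7941 servings → $1.47.
The minimum over all feasible corners is $1.47.

$1.47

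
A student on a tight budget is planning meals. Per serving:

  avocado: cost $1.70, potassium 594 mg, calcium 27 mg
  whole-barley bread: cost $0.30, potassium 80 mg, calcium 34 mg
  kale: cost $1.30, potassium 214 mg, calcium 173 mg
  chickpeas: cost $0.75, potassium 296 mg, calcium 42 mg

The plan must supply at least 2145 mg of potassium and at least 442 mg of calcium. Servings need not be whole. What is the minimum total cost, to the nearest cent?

$6.03

A basic optimal solution has at most two foods positive. Try each food alone and each pair with both targets met exactly.
avocado only: max(2145/594, 442/27) = 16.37 servings → $27.83.
whole-barley bread only: max(2145/80, 442/34) = 26.81 servings → $8.04.
kale only: max(2145/214, 442/173) = 10.02 servings → $13.03.
chickpeas only: max(2145/296, 442/42) = 10.52 servings → $7.89.
avocado + whole-barley bread with both tight: 2.083 servings and 11.35 servings → $6.94.
avocado + kale with both tight: 2.851 servings and 2.11 servings → $7.59.
avocado + chickpeas with both targets exact would need a negative amount; discard.
whole-barley bread + kale: intersection lies outside the first quadrant.
whole-barley bread + chickpeas with both tight: 6.077 servings and 5.604 servings → $6.03.
kale + chickpeas with both tight: 0.965 servings and 6.549 servings → $6.17.
Cheapest feasible corner: $6.03.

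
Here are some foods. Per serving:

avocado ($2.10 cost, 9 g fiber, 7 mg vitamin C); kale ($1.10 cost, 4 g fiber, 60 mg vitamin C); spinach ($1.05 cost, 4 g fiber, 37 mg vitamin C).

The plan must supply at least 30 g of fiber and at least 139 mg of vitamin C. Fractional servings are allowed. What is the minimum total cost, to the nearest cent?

With two linear requirements the optimum uses one or two foods; enumerate the corners.
avocado only: max(30/9, 139/7) = 19.86 servings → $41.70.
kale only: max(30/4, 139/60) = 7.5 servings → $8.25.
spinach only: max(30/4, 139/37) = 7.5 servings → $7.88.
avocado + kale with both tight: 2.43 servings and 2.033 servings → $7.34.
avocado + spinach with both tight: 1.816 servings and 3.413 servings → $7.40.
kale + spinach: intersection lies outside the first quadrant.
Cheapest feasible corner: $7.34.

$7.34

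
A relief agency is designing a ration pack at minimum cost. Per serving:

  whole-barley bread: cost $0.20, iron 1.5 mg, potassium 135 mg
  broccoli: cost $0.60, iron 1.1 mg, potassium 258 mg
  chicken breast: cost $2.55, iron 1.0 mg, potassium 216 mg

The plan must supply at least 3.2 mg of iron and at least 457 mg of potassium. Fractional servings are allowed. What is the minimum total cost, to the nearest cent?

Minimising a linear cost over {iron ≥ 3.2, potassium ≥ 457, servings ≥ 0} — the optimum is at a vertex, using one or two foods.
whole-barley bread only: max(3.2/1.5, 457/135) = 3.385 servings → $0.68.
broccoli only: max(3.2/1.1, 457/258) = 2.909 servings → $1.75.
chicken breast only: max(3.2/1.0, 457/216) = 3.2 servings → $8.16.
whole-barley bread + broccoli with both tight: 1.354 servings and 1.063 servings → $0.91.
whole-barley bread + chicken breast with both tight: 1.239 servings and 1.341 servings → $3.67.
broccoli + chicken breast with both targets exact would need a negative amount; discard.
The minimum over all feasible corners is $0.68.

$0.68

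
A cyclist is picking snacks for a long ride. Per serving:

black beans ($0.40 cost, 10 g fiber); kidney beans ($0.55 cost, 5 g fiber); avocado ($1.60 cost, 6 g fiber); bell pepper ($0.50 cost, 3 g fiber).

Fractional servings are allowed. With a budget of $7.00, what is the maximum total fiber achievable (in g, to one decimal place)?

175.0 g

Fiber per dollar: black beans 25, kidney beans 9.091, bell pepper 6, avocado 3.75.
With no serving limits, spend the whole cost allowance on black beans: $7.00 / $0.40 × 10 g = 175.0 g.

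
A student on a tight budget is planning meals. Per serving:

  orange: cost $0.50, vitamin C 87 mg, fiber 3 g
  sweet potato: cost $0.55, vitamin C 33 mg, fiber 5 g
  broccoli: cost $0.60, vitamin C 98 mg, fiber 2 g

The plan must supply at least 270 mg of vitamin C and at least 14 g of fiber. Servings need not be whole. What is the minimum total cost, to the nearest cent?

For a min-cost LP with two ≥-constraints, a basic feasible solution has at most two positive variables.
orange only: max(270/87, 14/3) = 4.667 servings → $2.33.
sweet potato only: max(270/33, 14/5) = 8.182 servings → $4.50.
broccoli only: max(270/98, 14/2) = 7 servings → $4.20.
orange + sweet potato with both tight: 2.643 servings and 1.214 servings → $1.99.
orange + broccoli: the both-tight solution has a negative serving — not a feasible corner.
sweet potato + broccoli with both tight: 1.962 servings and 2.094 servings → $2.34.
So the least-cost plan costs $1.99.

$1.99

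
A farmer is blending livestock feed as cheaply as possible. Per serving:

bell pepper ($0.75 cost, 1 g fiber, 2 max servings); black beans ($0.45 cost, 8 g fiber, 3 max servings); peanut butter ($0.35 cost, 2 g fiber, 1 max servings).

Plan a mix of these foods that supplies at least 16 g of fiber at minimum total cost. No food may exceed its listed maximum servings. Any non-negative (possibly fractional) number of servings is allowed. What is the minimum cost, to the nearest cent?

Cost per g of fiber: black beans $0.0563, peanut butter $0.1750, bell pepper $0.7500.
Take 2 servings of black beans: +16.0 g fiber for $0.90 (total $0.90, still need 0.0 g).
Greedy by cheapest-per-g is optimal for a single linear constraint, so the minimum cost is $0.90.

$0.90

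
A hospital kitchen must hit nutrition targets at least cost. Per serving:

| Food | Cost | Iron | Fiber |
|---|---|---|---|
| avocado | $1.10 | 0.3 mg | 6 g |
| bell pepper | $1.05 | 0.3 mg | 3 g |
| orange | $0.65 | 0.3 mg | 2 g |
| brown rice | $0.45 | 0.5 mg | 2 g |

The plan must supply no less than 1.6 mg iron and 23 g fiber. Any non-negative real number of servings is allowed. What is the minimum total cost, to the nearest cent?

Minimising a linear cost over {iron ≥ 1.6, fiber ≥ 23, servings ≥ 0} — the optimum is at a vertex, using one or two foods.
avocado only: max(1.6/0.3, 23/6) = 5.333 servings → $5.87.
bell pepper only: max(1.6/0.3, 23/3) = 7.667 servings → $8.05.
orange only: max(1.6/0.3, 23/2) = 11.5 servings → $7.47.
brown rice only: max(1.6/0.5, 23/2) = 11.5 servings → $5.17.
avocado + bell pepper with both tight: 2.333 servings and 3 servings → $5.72.
avocado + orange with both tight: 3.083 servings and 2.25 servings → $4.85.
avocado + brown rice with both tight: 3.458 servings and 1.125 servings → $4.31.
bell pepper + orange with both targets exact would need a negative amount; discard.
bell pepper + brown rice with both targets exact would need a negative amount; discard.
orange + brown rice: the both-tight solution has a negative serving — not a feasible corner.
Cheapest feasible corner: $4.31.

$4.31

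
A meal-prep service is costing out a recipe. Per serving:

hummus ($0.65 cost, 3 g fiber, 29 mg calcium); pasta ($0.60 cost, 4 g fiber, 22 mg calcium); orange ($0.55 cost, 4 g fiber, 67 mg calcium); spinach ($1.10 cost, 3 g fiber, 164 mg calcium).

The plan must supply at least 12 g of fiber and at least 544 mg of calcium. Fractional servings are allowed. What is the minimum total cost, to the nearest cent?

hummus only: max(12/3, 544/29) = 18.76 servings → $12.19.
pasta only: max(12/4, 544/22) = 24.73 servings → $14.84.
orange only: max(12/4, 544/67) = 8.119 servings → $4.47.
spinach only: max(12/3, 544/164) = 4 servings → $4.40.
hummus + pasta: the both-tight solution has a negative serving — not a feasible corner.
hummus + orange: the both-tight solution has a negative serving — not a feasible corner.
hummus + spinach with both tight: 0.8296 servings and 3.17 servings → $4.03.
pasta + orange: the both-tight solution has a negative serving — not a feasible corner.
pasta + spinach with both tight: 0.5695 servings and 3.241 servings → $3.91.
orange + spinach with both tight: 0.7385 servings and 3.015 servings → $3.72.
The minimum over all feasible corners is $3.72.

$3.72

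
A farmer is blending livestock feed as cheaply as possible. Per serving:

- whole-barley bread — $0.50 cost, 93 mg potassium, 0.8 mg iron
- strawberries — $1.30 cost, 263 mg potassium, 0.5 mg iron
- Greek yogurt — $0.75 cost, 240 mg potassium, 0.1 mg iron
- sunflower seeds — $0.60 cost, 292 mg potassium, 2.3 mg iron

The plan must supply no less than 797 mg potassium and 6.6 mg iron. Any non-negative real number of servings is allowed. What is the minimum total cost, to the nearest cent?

Two binding constraints pin down two serving amounts, so the optimal mix uses at most two foods. The candidates are each food alone (scaled to the tighter of potassium/iron) and each pair with both constraints tight.
whole-barley bread only: max(797/93, 6.6/0.8) = 8.57 servings → $4.28.
strawberries only: max(797/263, 6.6/0.5) = 13.2 servings → $17.16.
Greek yogurt only: max(797/240, 6.6/0.1) = 66 servings → $49.50.
sunflower seeds only: max(797/292, 6.6/2.3) = 2.87 servings → $1.72.
whole-barley bread + strawberries with both tight: 8.159 servings and 0.1452 servings → $4.27.
whole-barley bread + Greek yogurt with both tight: 8.234 servings and 0.1303 servings → $4.21.
whole-barley bread + sunflower seeds with both tight: 4.777 servings and 1.208 servings → $3.11.
strawberries + Greek yogurt: the both-tight solution has a negative serving — not a feasible corner.
strawberries + sunflower seeds: the both-tight solution has a negative serving — not a feasible corner.
Greek yogurt + sunflower seeds: intersection lies outside the first quadrant.
The minimum over all feasible corners is $1.72.

$1.72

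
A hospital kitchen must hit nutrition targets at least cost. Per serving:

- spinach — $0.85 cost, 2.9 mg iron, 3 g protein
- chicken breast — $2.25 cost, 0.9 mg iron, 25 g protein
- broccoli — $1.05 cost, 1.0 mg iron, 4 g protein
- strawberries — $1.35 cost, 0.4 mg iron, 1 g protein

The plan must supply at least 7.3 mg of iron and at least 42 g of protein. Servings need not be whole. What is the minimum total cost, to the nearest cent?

$4.98

This is a tiny linear program; its minimum lies at a vertex of the feasible set. List the vertices and price them.
spinach only: max(7.3/2.9, 42/3) = 14 servings → $11.90.
chicken breast only: max(7.3/0.9, 42/25) = 8.111 servings → $18.25.
broccoli only: max(7.3/1.0, 42/4) = 10.5 servings → $11.03.
strawberries only: max(7.3/0.4, 42/1) = 42 servings → $56.70.
spinach + chicken breast with both tight: 2.073 servings and 1.431 servings → $4.98.
spinach + broccoli with both targets exact would need a negative amount; discard.
spinach + strawberries with both targets exact would need a negative amount; discard.
chicken breast + broccoli with both tight: 0.5981 servings and 6.762 servings → $8.45.
chicken breast + strawberries with both tight: 1.044 servings and 15.9 servings → $23.82.
broccoli + strawberries: the both-tight solution has a negative serving — not a feasible corner.
So the least-cost plan costs $4.98.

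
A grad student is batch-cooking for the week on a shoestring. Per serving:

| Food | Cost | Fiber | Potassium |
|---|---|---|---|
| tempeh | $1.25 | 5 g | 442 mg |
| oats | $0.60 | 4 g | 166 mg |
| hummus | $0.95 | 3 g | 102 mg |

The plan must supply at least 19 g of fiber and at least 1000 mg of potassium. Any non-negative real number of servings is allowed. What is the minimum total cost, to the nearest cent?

A basic optimal solution has at most two foods positive. Try each food alone and each pair with both targets met exactly.
tempeh only: max(19/5, 1000/442) = 3.8 servings → $4.75.
oats only: max(19/4, 1000/166) = 6.024 servings → $3.61.
hummus only: max(19/3, 1000/102) = 9.804 servings → $9.31.
tempeh + oats with both tight: 0.9019 servings and 3.623 servings → $3.30.
tempeh + hummus with both tight: 1.301 servings and 4.164 servings → $5.58.
oats + hummus with both targets exact would need a negative amount; discard.
Cheapest feasible corner: $3.30.

$3.30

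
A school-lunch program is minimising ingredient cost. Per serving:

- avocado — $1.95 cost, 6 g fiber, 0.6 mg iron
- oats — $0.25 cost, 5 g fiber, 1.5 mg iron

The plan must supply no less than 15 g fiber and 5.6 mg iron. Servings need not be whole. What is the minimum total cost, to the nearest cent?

At the optimum either one food covers both requirements or two foods hit both targets exactly; no other combination can be cheaper.
avocado only: max(15/6, 5.6/0.6) = 9.333 servings → $18.20.
oats only: max(15/5, 5.6/1.5) = 3.733 servings → $0.93.
avocado + oats: intersection lies outside the first quadrant.
So the least-cost plan costs $0.93.

$0.93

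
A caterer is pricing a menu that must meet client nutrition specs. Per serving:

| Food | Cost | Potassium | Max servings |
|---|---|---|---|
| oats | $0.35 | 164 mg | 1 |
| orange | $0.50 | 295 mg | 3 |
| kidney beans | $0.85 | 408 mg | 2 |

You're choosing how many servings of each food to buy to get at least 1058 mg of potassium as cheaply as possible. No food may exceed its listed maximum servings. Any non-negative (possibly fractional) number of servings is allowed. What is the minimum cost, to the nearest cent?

Cost per mg of potassium: orange $0.0017, kidney beans $0.0021, oats $0.0021.
Take 3 servings of orange: +885.0 mg potassium for $1.50 (total $1.50, still need 173.0 mg).
Take 0.424 servings of kidney beans: +173.0 mg potassium for $0.36 (total $1.86, still need 0.0 mg).
Greedy by cheapest-per-mg is optimal for a single linear constraint, so the minimum cost is $1.86.

$1.86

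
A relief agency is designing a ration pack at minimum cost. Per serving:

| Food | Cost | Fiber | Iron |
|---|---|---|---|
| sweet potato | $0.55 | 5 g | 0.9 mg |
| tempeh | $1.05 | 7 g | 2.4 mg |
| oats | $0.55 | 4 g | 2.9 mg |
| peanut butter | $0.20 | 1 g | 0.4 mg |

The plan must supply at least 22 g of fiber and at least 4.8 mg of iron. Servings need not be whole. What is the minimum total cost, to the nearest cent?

sweet potato only: max(22/5, 4.8/0.9) = 5.333 servings → $2.93.
tempeh only: max(22/7, 4.8/2.4) = 3.143 servings → $3.30.
oats only: max(22/4, 4.8/2.9) = 5.5 servings → $3.02.
peanut butter only: max(22/1, 4.8/0.4) = 22 servings → $4.40.
sweet potato + tempeh with both tight: 3.368 servings and 0.7368 servings → $2.63.
sweet potato + oats with both tight: 4.092 servings and 0.3853 servings → $2.46.
sweet potato + peanut butter with both tight: 3.636 servings and 3.818 servings → $2.76.
tempeh + oats: intersection lies outside the first quadrant.
tempeh + peanut butter with both targets exact would need a negative amount; discard.
oats + peanut butter: the both-tight solution has a negative serving — not a feasible corner.
The minimum over all feasible corners is $2.46.

$2.46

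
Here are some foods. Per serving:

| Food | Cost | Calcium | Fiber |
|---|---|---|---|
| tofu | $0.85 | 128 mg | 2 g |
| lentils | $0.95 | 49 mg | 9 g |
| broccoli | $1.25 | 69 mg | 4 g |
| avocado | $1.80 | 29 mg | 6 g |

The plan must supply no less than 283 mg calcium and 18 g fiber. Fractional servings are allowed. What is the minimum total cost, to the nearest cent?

$2.91

Compare the cost at each extreme point of the feasible region.
tofu only: max(283/128, 18/2) = 9 servings → $7.65.
lentils only: max(283/49, 18/9) = 5.776 servings → $5.49.
broccoli only: max(283/69, 18/4) = 4.5 servings → $5.62.
avocado only: max(283/29, 18/6) = 9.759 servings → $17.57.
tofu + lentils with both tight: 1.58 servings and 1.649 servings → $2.91.
tofu + broccoli: the both-tight solution has a negative serving — not a feasible corner.
tofu + avocado with both tight: 1.656 servings and 2.448 servings → $5.81.
lentils + broccoli with both tight: 0.2588 servings and 3.918 servings → $5.14.
lentils + avocado with both targets exact would need a negative amount; discard.
broccoli + avocado with both tight: 3.946 servings and 0.3691 servings → $5.60.
So the least-cost plan costs $2.91.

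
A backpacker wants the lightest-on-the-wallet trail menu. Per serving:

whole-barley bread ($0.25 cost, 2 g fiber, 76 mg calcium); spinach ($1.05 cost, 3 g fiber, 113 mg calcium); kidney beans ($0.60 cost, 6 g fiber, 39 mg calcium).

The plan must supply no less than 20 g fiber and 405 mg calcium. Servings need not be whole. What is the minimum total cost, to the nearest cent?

$2.22

At the optimum either one food covers both requirements or two foods hit both targets exactly; no other combination can be cheaper.
whole-barley bread only: max(20/2, 405/76) = 10 servings → $2.50.
spinach only: max(20/3, 405/113) = 6.667 servings → $7.00.
kidney beans only: max(20/6, 405/39) = 10.38 servings → $6.23.
whole-barley bread + spinach: intersection lies outside the first quadrant.
whole-barley bread + kidney beans with both tight: 4.365 servings and 1.878 servings → $2.22.
spinach + kidney beans with both tight: 2.941 servings and 1.863 servings → $4.21.
So the least-cost plan costs $2.22.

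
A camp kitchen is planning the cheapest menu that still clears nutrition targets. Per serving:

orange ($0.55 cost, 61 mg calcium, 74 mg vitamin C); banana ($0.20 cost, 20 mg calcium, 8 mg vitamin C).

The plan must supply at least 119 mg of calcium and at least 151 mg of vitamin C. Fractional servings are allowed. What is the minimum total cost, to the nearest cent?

Two binding constraints pin down two serving amounts, so the optimal mix uses at most two foods. The candidates are each food alone (scaled to the tighter of calcium/vitamin C) and each pair with both constraints tight.
orange only: max(119/61, 151/74) = 2.041 servings → $1.12.
banana only: max(119/20, 151/8) = 18.88 servings → $3.77.
orange + banana: the both-tight solution has a negative serving — not a feasible corner.
Cheapest feasible corner: $1.12.

$1.12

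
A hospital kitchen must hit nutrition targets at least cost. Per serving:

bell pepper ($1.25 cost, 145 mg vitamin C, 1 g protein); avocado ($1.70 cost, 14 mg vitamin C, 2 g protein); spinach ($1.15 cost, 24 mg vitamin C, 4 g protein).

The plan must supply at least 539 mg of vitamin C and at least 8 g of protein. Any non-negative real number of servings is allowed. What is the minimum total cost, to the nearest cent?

$5.70

bell pepper only: max(539/145, 8/1) = 8 servings → $10.00.
avocado only: max(539/14, 8/2) = 38.5 servings → $65.45.
spinach only: max(539/24, 8/4) = 22.46 servings → $25.83.
bell pepper + avocado with both tight: 3.5 servings and 2.25 servings → $8.20.
bell pepper + spinach with both tight: 3.532 servings and 1.117 servings → $5.70.
avocado + spinach: intersection lies outside the first quadrant.
The minimum over all feasible corners is $5.70.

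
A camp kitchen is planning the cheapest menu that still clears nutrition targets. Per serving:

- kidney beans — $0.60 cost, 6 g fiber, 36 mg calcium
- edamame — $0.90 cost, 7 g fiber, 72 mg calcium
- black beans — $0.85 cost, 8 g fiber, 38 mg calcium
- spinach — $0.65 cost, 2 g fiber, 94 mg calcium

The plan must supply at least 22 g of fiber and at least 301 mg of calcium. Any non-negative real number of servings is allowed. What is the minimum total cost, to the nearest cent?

kidney beans only: max(22/6, 301/36) = 8.361 servings → $5.02.
edamame only: max(22/7, 301/72) = 4.181 servings → $3.76.
black beans only: max(22/8, 301/38) = 7.921 servings → $6.73.
spinach only: max(22/2, 301/94) = 11 servings → $7.15.
kidney beans + edamame: the both-tight solution has a negative serving — not a feasible corner.
kidney beans + black beans with both targets exact would need a negative amount; discard.
kidney beans + spinach with both tight: 2.98 servings and 2.061 servings → $3.13.
edamame + black beans with both targets exact would need a negative amount; discard.
edamame + spinach with both tight: 2.852 servings and 1.018 servings → $3.23.
black beans + spinach with both tight: 2.169 servings and 2.325 servings → $3.35.
Cheapest feasible corner: $3.13.

$3.13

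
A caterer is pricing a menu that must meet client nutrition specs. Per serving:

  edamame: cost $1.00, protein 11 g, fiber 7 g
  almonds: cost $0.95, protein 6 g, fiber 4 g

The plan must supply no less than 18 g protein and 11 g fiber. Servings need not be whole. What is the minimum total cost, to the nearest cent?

$1.64

Check every corner: each single food scaled to meet both minima, and each pair solved so both constraints bind.
edamame only: max(18/11, 11/7) = 1.636 servings → $1.64.
almonds only: max(18/6, 11/4) = 3 servings → $2.85.
edamame + almonds: the both-tight solution has a negative serving — not a feasible corner.
So the least-cost plan costs $1.64.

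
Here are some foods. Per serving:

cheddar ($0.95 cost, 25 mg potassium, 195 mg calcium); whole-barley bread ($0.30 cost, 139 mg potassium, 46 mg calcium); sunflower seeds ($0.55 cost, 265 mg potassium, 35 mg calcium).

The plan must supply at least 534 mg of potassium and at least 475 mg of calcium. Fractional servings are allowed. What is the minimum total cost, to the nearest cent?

A basic optimal solution has at most two foods positive. Try each food alone and each pair with both targets met exactly.
cheddar only: max(534/25, 475/195) = 21.36 servings → $20.29.
whole-barley bread only: max(534/139, 475/46) = 10.33 servings → $3.10.
sunflower seeds only: max(534/265, 475/35) = 13.57 servings → $7.46.
cheddar + whole-barley bread with both tight: 1.597 servings and 3.554 servings → $2.58.
cheddar + sunflower seeds with both tight: 2.11 servings and 1.816 servings → $3.00.
whole-barley bread + sunflower seeds: intersection lies outside the first quadrant.
Cheapest feasible corner: $2.58.

$2.58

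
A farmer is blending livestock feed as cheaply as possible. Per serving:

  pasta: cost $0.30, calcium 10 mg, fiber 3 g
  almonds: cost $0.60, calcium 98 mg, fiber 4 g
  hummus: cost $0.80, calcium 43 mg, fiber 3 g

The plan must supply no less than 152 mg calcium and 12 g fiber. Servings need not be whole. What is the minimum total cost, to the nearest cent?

An LP optimum is at a vertex; with two nutrient constraints at most two foods are used. Check each candidate.
pasta only: max(152/10, 12/3) = 15.2 servings → $4.56.
almonds only: max(152/98, 12/4) = 3 servings → $1.80.
hummus only: max(152/43, 12/3) = 4 servings → $3.20.
pasta + almonds with both tight: 2.236 servings and 1.323 servings → $1.46.
pasta + hummus with both tight: 0.6061 servings and 3.394 servings → $2.90.
almonds + hummus with both targets exact would need a negative amount; discard.
Cheapest feasible corner: $1.46.

$1.46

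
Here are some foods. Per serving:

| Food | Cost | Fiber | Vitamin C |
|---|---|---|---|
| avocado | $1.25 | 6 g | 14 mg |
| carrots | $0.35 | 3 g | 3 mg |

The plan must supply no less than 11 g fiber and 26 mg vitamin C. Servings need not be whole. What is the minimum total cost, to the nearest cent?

With two linear requirements the optimum uses one or two foods; enumerate the corners.
avocado only: max(11/6, 26/14) = 1.857 servings → $2.32.
carrots only: max(11/3, 26/3) = 8.667 servings → $3.03.
avocado + carrots with both targets exact would need a negative amount; discard.
Cheapest feasible corner: $2.32.

$2.32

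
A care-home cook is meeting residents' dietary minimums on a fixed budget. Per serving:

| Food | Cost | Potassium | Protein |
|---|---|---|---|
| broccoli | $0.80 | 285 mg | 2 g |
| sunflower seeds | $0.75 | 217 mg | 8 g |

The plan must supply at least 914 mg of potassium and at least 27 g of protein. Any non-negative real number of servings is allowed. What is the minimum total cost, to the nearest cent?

An LP optimum is at a vertex; with two nutrient constraints at most two foods are used. Check each candidate.
broccoli only: max(914/285, 27/2) = 13.5 servings → $10.80.
sunflower seeds only: max(914/217, 27/8) = 4.212 servings → $3.16.
broccoli + sunflower seeds with both tight: 0.7871 servings and 3.178 servings → $3.01.
The minimum over all feasible corners is $3.01.

$3.01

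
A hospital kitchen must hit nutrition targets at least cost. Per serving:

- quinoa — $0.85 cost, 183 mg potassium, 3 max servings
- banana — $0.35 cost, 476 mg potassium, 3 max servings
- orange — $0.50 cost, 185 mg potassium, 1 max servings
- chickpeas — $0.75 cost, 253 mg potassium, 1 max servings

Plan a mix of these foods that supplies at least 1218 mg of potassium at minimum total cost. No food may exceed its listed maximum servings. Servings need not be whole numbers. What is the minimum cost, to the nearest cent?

Cost per mg of potassium: banana $0.0007, orange $0.0027, chickpeas $0.0030, quinoa $0.0046.
Take 2.559 servings of banana: +1218.0 mg potassium for $0.90 (total $0.90, still need 0.0 mg).
Filling from the cheapest source first is optimal under one linear minimum: $0.90.

$0.90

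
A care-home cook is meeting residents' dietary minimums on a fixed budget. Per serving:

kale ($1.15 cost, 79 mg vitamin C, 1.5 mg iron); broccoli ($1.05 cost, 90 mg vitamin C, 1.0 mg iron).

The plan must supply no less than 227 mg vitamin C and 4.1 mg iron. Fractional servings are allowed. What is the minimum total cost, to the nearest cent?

At the optimum either one food covers both requirements or two foods hit both targets exactly; no other combination can be cheaper.
kale only: max(227/79, 4.1/1.5) = 2.873 servings → $3.30.
broccoli only: max(227/90, 4.1/1.0) = 4.1 servings → $4.30.
kale + broccoli with both tight: 2.536 servings and 0.2964 servings → $3.23.
So the least-cost plan costs $3.23.

$3.23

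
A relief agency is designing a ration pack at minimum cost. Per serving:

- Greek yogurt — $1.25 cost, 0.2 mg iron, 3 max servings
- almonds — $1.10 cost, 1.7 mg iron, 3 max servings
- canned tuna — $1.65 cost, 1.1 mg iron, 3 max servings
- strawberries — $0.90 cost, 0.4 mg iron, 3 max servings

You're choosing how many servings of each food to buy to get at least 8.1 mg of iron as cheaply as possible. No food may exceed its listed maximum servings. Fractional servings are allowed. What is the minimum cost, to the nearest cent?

Cost per mg of iron: almonds $0.6471, canned tuna $1.5000, strawberries $2.2500, Greek yogurt $6.2500.
Take 3 servings of almonds: +5.1 mg iron for $3.30 (total $3.30, still need 3.0 mg).
Take 2.727 servings of canned tuna: +3.0 mg iron for $4.50 (total $7.80, still need 0.0 mg).
Filling from the cheapest source first is optimal under one linear minimum: $7.80.

$7.80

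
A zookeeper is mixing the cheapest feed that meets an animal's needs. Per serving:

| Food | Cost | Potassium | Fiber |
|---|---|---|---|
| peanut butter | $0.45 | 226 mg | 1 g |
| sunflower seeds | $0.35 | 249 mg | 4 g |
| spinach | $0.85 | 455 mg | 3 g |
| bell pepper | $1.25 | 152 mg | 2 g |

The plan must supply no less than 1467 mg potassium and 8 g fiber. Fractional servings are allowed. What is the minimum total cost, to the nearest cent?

This is a tiny linear program; its minimum lies at a vertex of the feasible set. List the vertices and price them.
peanut butter only: max(1467/226, 8/1) = 8 servings → $3.60.
sunflower seeds only: max(1467/249, 8/4) = 5.892 servings → $2.06.
spinach only: max(1467/455, 8/3) = 3.224 servings → $2.74.
bell pepper only: max(1467/152, 8/2) = 9.651 servings → $12.06.
peanut butter + sunflower seeds with both tight: 5.918 servings and 0.5206 servings → $2.85.
peanut butter + spinach with both tight: 3.413 servings and 1.529 servings → $2.84.
peanut butter + bell pepper with both tight: 5.727 servings and 1.137 servings → $4.00.
sunflower seeds + spinach: the both-tight solution has a negative serving — not a feasible corner.
sunflower seeds + bell pepper: intersection lies outside the first quadrant.
spinach + bell pepper: the both-tight solution has a negative serving — not a feasible corner.
Cheapest feasible corner: $2.06.

$2.06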